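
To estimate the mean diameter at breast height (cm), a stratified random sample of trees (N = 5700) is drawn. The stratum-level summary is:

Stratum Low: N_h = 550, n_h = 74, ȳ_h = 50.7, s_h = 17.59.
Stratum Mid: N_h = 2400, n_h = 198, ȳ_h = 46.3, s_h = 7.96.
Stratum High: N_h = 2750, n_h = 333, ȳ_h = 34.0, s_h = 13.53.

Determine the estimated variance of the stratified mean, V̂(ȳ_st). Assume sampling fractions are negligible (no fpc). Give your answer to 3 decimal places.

V̂(ȳ_st) ≈ 0.224

V̂(ȳ_st) = Σ W_h² s_h²/n_h, with W_h = N_h/N and N = 5700:
  stratum Low: (550/5700)²·17.59²/74 = 0.0389292
  stratum Mid: (2400/5700)²·7.96²/198 = 0.0567327
  stratum High: (2750/5700)²·13.53²/333 = 0.127958
V̂(ȳ_st) = 0.22362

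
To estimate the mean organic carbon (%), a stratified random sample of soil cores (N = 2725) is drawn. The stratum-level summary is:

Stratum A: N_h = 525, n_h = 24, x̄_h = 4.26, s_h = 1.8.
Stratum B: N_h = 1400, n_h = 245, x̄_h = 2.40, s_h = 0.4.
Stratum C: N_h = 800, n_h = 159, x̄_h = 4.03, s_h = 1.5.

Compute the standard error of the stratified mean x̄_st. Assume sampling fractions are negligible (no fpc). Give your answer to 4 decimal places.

V̂(x̄_st) = Σ W_h² s_h²/n_h, with W_h = N_h/N and N = 2725:
  stratum A: (525/2725)²·1.8²/24 = 0.00501094
  stratum B: (1400/2725)²·0.4²/245 = 0.000172376
  stratum C: (800/2725)²·1.5²/159 = 0.00121964
V̂(x̄_st) = 0.00640296
SE(x̄_st) = √0.00640296 = 0.0800185

SE(x̄_st) ≈ 0.0800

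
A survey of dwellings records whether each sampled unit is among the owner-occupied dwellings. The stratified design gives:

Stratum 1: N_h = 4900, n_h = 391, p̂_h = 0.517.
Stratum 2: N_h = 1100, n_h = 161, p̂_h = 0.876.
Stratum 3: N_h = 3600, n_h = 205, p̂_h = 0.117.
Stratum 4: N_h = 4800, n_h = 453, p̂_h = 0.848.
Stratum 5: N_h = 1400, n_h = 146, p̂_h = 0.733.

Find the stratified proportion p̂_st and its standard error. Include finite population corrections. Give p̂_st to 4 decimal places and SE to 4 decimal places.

N = 15800; stratum weights W_h = N_h/N.
p̂_st = Σ W_h p̂_h = (4900·0.517 + 1100·0.876 + 3600·0.117 + 4800·0.848 + 1400·0.733)/15800 = 0.57055
V̂(p̂_st) = Σ W_h² (1 − n_h/N_h) p̂_h(1−p̂_h)/(n_h−1):
  stratum 1: (4900/15800)²·(1 − 391/4900)·0.517·0.483/390 = 5.66677e-05
  stratum 2: (1100/15800)²·(1 − 161/1100)·0.876·0.124/160 = 2.80899e-06
  stratum 3: (3600/15800)²·(1 − 205/3600)·0.117·0.883/204 = 2.47939e-05
  stratum 4: (4800/15800)²·(1 − 453/4800)·0.848·0.152/452 = 2.38351e-05
  stratum 5: (1400/15800)²·(1 − 146/1400)·0.733·0.267/145 = 9.49202e-06
V̂(p̂_st) = 0.000117598; SE = √V̂ = 0.0108442

p̂_st ≈ 0.5706, SE ≈ 0.0108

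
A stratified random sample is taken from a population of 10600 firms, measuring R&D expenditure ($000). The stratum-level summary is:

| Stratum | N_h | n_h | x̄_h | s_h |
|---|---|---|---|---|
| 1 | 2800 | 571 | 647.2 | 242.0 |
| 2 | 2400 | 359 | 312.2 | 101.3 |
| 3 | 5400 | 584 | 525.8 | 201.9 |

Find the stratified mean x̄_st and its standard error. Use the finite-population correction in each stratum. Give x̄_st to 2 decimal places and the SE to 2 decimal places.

x̄_st = Σ W_h x̄_h = (2800·647.2 + 2400·312.2 + 5400·525.8)/10600 = 509.50566
V̂(x̄_st) = Σ W_h² (1 − n_h/N_h) s_h²/n_h, with W_h = N_h/N and N = 10600:
  stratum 1: (2800/10600)²·(1 − 571/2800)·242.0²/571 = 5.69706
  stratum 2: (2400/10600)²·(1 − 359/2400)·101.3²/359 = 1.24614
  stratum 3: (5400/10600)²·(1 − 584/5400)·201.9²/584 = 16.1558
V̂(x̄_st) = 23.099
SE(x̄_st) = √23.099 = 4.80614

x̄_st ≈ 509.51, SE ≈ 4.81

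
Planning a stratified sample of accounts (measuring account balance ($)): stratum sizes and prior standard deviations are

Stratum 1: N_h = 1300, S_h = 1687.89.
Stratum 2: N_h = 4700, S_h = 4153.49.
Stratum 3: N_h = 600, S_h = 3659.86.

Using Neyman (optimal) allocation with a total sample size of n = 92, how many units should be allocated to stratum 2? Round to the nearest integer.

Neyman allocation: n_h = n · N_h S_h / Σ N_i S_i, with n = 92.
  stratum 1: N_h·S_h = 1300·1687.89 = 2194257.00
  stratum 2: N_h·S_h = 4700·4153.49 = 19521403.00
  stratum 3: N_h·S_h = 600·3659.86 = 2195916.00
Σ N_h S_h = 23911576.00
n for stratum 2 = 92·19521403.00/23911576.00 = 75.109 → 75

75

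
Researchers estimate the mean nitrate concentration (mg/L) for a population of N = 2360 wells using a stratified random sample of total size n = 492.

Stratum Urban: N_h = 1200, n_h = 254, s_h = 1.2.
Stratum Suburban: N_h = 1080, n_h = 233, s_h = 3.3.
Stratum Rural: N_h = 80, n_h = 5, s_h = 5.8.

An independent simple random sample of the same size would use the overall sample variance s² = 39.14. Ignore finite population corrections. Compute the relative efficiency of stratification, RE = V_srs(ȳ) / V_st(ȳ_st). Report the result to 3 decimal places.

RE ≈ 4.190

V̂(ȳ_st) = Σ W_h² s_h²/n_h, with W_h = N_h/N and N = 2360:
  stratum Urban: (1200/2360)²·1.2²/254 = 0.00146577
  stratum Suburban: (1080/2360)²·3.3²/233 = 0.00978803
  stratum Rural: (80/2360)²·5.8²/5 = 0.00773111
V_st = 0.0189849
V_srs = s²/n = 39.14/492 = 0.0795528
Relative efficiency = V_srs / V_st = 0.0795528/0.0189849 = 4.1903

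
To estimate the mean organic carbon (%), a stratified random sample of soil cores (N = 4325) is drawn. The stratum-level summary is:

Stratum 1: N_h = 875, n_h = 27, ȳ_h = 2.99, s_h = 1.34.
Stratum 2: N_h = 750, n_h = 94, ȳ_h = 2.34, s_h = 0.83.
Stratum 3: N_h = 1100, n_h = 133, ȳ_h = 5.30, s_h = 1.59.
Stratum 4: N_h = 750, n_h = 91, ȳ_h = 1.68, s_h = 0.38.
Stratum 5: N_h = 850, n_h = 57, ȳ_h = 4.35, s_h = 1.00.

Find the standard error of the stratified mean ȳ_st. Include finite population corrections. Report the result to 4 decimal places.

SE(ȳ_st) ≈ 0.0677

V̂(ȳ_st) = Σ W_h² (1 − n_h/N_h) s_h²/n_h, with W_h = N_h/N and N = 4325:
  stratum 1: (875/4325)²·(1 − 27/875)·1.34²/27 = 0.00263802
  stratum 2: (750/4325)²·(1 − 94/750)·0.83²/94 = 0.000192762
  stratum 3: (1100/4325)²·(1 − 133/1100)·1.59²/133 = 0.00108091
  stratum 4: (750/4325)²·(1 − 91/750)·0.38²/91 = 4.19276e-05
  stratum 5: (850/4325)²·(1 − 57/850)·1.00²/57 = 0.000632186
V̂(ȳ_st) = 0.0045858
SE(ȳ_st) = √0.0045858 = 0.0677186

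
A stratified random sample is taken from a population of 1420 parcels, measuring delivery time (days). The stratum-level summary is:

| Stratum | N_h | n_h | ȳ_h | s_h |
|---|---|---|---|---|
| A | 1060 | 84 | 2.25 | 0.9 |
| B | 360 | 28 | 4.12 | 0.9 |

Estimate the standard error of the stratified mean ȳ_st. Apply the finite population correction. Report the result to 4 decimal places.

V̂(ȳ_st) = Σ W_h² (1 − n_h/N_h) s_h²/n_h, with W_h = N_h/N and N = 1420:
  stratum A: (1060/1420)²·(1 − 84/1060)·0.9²/84 = 0.00494749
  stratum B: (360/1420)²·(1 − 28/360)·0.9²/28 = 0.00171471
V̂(ȳ_st) = 0.0066622
SE(ȳ_st) = √0.0066622 = 0.0816223

SE(ȳ_st) ≈ 0.0816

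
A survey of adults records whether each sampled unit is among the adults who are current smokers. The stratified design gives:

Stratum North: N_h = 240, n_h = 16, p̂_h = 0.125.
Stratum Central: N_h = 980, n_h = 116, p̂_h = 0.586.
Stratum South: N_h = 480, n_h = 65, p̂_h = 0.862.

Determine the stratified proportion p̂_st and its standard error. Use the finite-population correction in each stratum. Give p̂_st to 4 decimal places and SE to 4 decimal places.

N = 1700; stratum weights W_h = N_h/N.
p̂_st = Σ W_h p̂_h = (240·0.125 + 980·0.586 + 480·0.862)/1700 = 0.59885
V̂(p̂_st) = Σ W_h² (1 − n_h/N_h) p̂_h(1−p̂_h)/(n_h−1):
  stratum North: (240/1700)²·(1 − 16/240)·0.125·0.875/15 = 0.00013564
  stratum Central: (980/1700)²·(1 − 116/980)·0.586·0.414/115 = 0.000618076
  stratum South: (480/1700)²·(1 − 65/480)·0.862·0.138/64 = 0.000128114
V̂(p̂_st) = 0.000881831; SE = √V̂ = 0.0296956

p̂_st ≈ 0.5988, SE ≈ 0.0297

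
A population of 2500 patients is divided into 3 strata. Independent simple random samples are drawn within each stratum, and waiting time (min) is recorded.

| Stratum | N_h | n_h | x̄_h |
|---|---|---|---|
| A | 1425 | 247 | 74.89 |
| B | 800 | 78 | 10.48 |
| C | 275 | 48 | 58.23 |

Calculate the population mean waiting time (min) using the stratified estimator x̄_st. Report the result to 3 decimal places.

x̄_st ≈ 52.446

N = Σ N_h = 2500. Stratum weights W_h = N_h/N.
x̄_st = (1425·74.89 + 800·10.48 + 275·58.23) / 2500 = 52.44620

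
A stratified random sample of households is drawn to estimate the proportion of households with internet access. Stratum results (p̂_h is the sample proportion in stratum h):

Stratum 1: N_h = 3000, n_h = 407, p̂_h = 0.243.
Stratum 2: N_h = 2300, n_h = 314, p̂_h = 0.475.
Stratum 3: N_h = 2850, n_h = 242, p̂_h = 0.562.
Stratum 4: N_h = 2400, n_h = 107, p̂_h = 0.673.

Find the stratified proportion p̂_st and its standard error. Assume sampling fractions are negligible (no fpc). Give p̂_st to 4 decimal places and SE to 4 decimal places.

N = 10550; stratum weights W_h = N_h/N.
p̂_st = Σ W_h p̂_h = (3000·0.243 + 2300·0.475 + 2850·0.562 + 2400·0.673)/10550 = 0.47757
V̂(p̂_st) = Σ W_h² p̂_h(1−p̂_h)/(n_h−1):
  stratum 1: (3000/10550)²·0.243·0.757/406 = 3.66365e-05
  stratum 2: (2300/10550)²·0.475·0.525/313 = 3.78669e-05
  stratum 3: (2850/10550)²·0.562·0.438/241 = 7.45381e-05
  stratum 4: (2400/10550)²·0.673·0.327/106 = 0.000107442
V̂(p̂_st) = 0.000256484; SE = √V̂ = 0.0160151

p̂_st ≈ 0.4776, SE ≈ 0.0160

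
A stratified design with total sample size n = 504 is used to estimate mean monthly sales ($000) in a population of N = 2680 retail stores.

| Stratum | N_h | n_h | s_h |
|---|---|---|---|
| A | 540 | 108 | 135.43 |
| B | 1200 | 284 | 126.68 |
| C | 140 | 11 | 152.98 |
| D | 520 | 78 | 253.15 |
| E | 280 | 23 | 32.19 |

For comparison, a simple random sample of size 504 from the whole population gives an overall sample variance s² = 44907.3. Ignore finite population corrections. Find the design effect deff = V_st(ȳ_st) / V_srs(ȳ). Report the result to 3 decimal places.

deff ≈ 0.622

V̂(ȳ_st) = Σ W_h² s_h²/n_h, with W_h = N_h/N and N = 2680:
  stratum A: (540/2680)²·135.43²/108 = 6.89484
  stratum B: (1200/2680)²·126.68²/284 = 11.329
  stratum C: (140/2680)²·152.98²/11 = 5.80581
  stratum D: (520/2680)²·253.15²/78 = 30.9313
  stratum E: (280/2680)²·32.19²/23 = 0.491768
V_st = 55.4527
V_srs = s²/n = 44907.3/504 = 89.1018
deff = V_st / V_srs = 55.4527/89.1018 = 0.6224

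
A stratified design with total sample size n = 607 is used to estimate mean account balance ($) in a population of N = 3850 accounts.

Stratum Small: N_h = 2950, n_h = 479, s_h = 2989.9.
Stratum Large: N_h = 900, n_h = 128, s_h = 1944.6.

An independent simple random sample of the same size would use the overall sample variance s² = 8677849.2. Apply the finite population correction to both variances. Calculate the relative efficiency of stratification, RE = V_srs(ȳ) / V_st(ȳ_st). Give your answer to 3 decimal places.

V̂(ȳ_st) = Σ W_h² (1 − n_h/N_h) s_h²/n_h, with W_h = N_h/N and N = 3850:
  stratum Small: (2950/3850)²·(1 − 479/2950)·2989.9²/479 = 9178.06
  stratum Large: (900/3850)²·(1 − 128/900)·1944.6²/128 = 1384.81
V_st = 10562.9
V_srs = (1 − 607/3850)·8677849.2/607 = 12042.3
Relative efficiency = V_srs / V_st = 12042.3/10562.9 = 1.1401

RE ≈ 1.140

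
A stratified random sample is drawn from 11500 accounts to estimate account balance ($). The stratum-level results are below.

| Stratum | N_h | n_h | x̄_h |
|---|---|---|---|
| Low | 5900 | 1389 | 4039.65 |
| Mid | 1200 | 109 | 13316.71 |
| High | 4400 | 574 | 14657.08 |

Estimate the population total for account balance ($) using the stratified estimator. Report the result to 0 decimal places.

τ̂_st ≈ 104305139

τ̂_st = Σ N_h x̄_h = 5900·4039.65 + 1200·13316.71 + 4400·14657.08 = 104305139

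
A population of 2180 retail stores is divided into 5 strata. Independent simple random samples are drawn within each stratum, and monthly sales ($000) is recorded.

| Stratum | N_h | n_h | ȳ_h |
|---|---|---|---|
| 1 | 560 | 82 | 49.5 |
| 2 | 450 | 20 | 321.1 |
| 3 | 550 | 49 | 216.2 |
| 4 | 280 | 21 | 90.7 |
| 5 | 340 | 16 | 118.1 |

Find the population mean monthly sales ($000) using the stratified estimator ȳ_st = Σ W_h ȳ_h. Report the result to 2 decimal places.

N = Σ N_h = 2180. Stratum weights W_h = N_h/N.
ȳ_st = (560·49.5 + 450·321.1 + 550·216.2 + 280·90.7 + 340·118.1) / 2180 = 163.6124

ȳ_st ≈ 163.61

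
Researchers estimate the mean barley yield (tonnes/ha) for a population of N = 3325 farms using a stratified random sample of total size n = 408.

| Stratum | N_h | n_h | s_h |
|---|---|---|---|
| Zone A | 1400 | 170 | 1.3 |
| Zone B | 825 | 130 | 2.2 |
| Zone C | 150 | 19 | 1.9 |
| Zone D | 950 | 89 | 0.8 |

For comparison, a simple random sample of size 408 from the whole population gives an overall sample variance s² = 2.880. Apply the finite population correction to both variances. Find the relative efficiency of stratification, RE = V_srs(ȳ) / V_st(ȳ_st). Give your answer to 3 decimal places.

RE ≈ 1.424

V̂(ȳ_st) = Σ W_h² (1 − n_h/N_h) s_h²/n_h, with W_h = N_h/N and N = 3325:
  stratum Zone A: (1400/3325)²·(1 − 170/1400)·1.3²/170 = 0.00154842
  stratum Zone B: (825/3325)²·(1 − 130/825)·2.2²/130 = 0.00193089
  stratum Zone C: (150/3325)²·(1 − 19/150)·1.9²/19 = 0.000337701
  stratum Zone D: (950/3325)²·(1 − 89/950)·0.8²/89 = 0.000532027
V_st = 0.00434903
V_srs = (1 − 408/3325)·2.880/408 = 0.00619266
Relative efficiency = V_srs / V_st = 0.00619266/0.00434903 = 1.4239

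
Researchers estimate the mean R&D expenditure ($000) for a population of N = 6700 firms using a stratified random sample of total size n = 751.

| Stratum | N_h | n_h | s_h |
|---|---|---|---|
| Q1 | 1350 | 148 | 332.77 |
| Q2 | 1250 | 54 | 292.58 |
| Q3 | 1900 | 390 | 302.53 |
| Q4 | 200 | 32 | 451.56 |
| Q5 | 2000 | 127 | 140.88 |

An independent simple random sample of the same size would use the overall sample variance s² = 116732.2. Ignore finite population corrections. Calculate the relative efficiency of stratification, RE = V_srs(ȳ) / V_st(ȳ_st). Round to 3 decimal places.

RE ≈ 1.253

V̂(ȳ_st) = Σ W_h² s_h²/n_h, with W_h = N_h/N and N = 6700:
  stratum Q1: (1350/6700)²·332.77²/148 = 30.377
  stratum Q2: (1250/6700)²·292.58²/54 = 55.178
  stratum Q3: (1900/6700)²·302.53²/390 = 18.8725
  stratum Q4: (200/6700)²·451.56²/32 = 5.67795
  stratum Q5: (2000/6700)²·140.88²/127 = 13.9253
V_st = 124.031
V_srs = s²/n = 116732.2/751 = 155.436
Relative efficiency = V_srs / V_st = 155.436/124.031 = 1.2532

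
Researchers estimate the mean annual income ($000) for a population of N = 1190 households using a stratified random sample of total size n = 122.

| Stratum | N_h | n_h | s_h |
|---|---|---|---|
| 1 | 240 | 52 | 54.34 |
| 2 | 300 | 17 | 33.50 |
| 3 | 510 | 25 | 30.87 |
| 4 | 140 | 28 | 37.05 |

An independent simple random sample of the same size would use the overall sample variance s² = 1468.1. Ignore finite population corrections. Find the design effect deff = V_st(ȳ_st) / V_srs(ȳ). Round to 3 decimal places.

deff ≈ 1.179

V̂(ȳ_st) = Σ W_h² s_h²/n_h, with W_h = N_h/N and N = 1190:
  stratum 1: (240/1190)²·54.34²/52 = 2.30975
  stratum 2: (300/1190)²·33.50²/17 = 4.19555
  stratum 3: (510/1190)²·30.87²/25 = 7.00132
  stratum 4: (140/1190)²·37.05²/28 = 0.678548
V_st = 14.1852
V_srs = s²/n = 1468.1/122 = 12.0336
deff = V_st / V_srs = 14.1852/12.0336 = 1.1788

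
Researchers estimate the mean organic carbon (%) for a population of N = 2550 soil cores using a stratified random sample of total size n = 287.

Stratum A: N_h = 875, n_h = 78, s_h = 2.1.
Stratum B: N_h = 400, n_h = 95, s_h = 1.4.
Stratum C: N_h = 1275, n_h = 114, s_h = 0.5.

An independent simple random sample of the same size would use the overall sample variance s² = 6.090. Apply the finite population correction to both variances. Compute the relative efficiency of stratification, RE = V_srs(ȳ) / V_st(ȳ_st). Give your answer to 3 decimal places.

V̂(ȳ_st) = Σ W_h² (1 − n_h/N_h) s_h²/n_h, with W_h = N_h/N and N = 2550:
  stratum A: (875/2550)²·(1 − 78/875)·2.1²/78 = 0.00606359
  stratum B: (400/2550)²·(1 − 95/400)·1.4²/95 = 0.00038709
  stratum C: (1275/2550)²·(1 − 114/1275)·0.5²/114 = 0.000499226
V_st = 0.00694991
V_srs = (1 − 287/2550)·6.090/287 = 0.0188313
Relative efficiency = V_srs / V_st = 0.0188313/0.00694991 = 2.7096

RE ≈ 2.710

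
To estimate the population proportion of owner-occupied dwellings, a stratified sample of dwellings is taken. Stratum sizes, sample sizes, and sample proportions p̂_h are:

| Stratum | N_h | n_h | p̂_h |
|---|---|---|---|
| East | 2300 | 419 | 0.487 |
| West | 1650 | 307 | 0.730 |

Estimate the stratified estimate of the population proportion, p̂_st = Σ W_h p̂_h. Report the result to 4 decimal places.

p̂_st ≈ 0.5885

N = 3950; stratum weights W_h = N_h/N.
p̂_st = Σ W_h p̂_h = (2300·0.487 + 1650·0.730)/3950 = 0.58851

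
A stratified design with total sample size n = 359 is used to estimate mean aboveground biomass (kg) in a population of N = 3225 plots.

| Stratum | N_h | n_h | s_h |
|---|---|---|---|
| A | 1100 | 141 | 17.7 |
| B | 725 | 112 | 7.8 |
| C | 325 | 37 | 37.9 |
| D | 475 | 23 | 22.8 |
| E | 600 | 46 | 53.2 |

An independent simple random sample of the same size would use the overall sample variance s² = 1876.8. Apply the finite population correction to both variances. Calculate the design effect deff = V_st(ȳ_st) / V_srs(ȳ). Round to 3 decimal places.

deff ≈ 0.652

V̂(ȳ_st) = Σ W_h² (1 − n_h/N_h) s_h²/n_h, with W_h = N_h/N and N = 3225:
  stratum A: (1100/3225)²·(1 − 141/1100)·17.7²/141 = 0.225361
  stratum B: (725/3225)²·(1 − 112/725)·7.8²/112 = 0.0232119
  stratum C: (325/3225)²·(1 − 37/325)·37.9²/37 = 0.349376
  stratum D: (475/3225)²·(1 − 23/475)·22.8²/23 = 0.466567
  stratum E: (600/3225)²·(1 − 46/600)·53.2²/46 = 1.96638
V_st = 3.03089
V_srs = (1 − 359/3225)·1876.8/359 = 4.6459
deff = V_st / V_srs = 3.03089/4.6459 = 0.6524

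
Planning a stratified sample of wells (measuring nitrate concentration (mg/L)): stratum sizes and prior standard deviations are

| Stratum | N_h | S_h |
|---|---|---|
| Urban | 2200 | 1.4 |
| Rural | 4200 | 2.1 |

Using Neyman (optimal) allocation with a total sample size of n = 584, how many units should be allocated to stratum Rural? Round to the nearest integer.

Neyman allocation: n_h = n · N_h S_h / Σ N_i S_i, with n = 584.
  stratum Urban: N_h·S_h = 2200·1.4 = 3080.00
  stratum Rural: N_h·S_h = 4200·2.1 = 8820.00
Σ N_h S_h = 11900.00
n for stratum Rural = 584·8820.00/11900.00 = 432.847 → 433

433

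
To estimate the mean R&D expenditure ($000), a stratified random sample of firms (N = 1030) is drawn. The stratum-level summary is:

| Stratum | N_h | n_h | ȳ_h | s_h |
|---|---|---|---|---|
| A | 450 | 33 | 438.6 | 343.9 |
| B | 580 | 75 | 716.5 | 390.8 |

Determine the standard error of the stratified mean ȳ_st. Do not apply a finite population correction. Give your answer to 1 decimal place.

V̂(ȳ_st) = Σ W_h² s_h²/n_h, with W_h = N_h/N and N = 1030:
  stratum A: (450/1030)²·343.9²/33 = 684.071
  stratum B: (580/1030)²·390.8²/75 = 645.698
V̂(ȳ_st) = 1329.77
SE(ȳ_st) = √1329.77 = 36.466

SE(ȳ_st) ≈ 36.5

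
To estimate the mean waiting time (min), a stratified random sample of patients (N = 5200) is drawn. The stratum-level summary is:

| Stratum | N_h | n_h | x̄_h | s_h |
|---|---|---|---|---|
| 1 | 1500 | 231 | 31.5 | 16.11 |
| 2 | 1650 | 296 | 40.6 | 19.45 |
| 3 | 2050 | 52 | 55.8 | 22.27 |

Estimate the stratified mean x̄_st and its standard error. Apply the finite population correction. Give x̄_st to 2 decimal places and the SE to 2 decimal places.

x̄_st = Σ W_h x̄_h = (1500·31.5 + 1650·40.6 + 2050·55.8)/5200 = 43.96731
V̂(x̄_st) = Σ W_h² (1 − n_h/N_h) s_h²/n_h, with W_h = N_h/N and N = 5200:
  stratum 1: (1500/5200)²·(1 − 231/1500)·16.11²/231 = 0.0790907
  stratum 2: (1650/5200)²·(1 − 296/1650)·19.45²/296 = 0.105595
  stratum 3: (2050/5200)²·(1 − 52/2050)·22.27²/52 = 1.44471
V̂(x̄_st) = 1.62939
SE(x̄_st) = √1.62939 = 1.27648

x̄_st ≈ 43.97, SE ≈ 1.28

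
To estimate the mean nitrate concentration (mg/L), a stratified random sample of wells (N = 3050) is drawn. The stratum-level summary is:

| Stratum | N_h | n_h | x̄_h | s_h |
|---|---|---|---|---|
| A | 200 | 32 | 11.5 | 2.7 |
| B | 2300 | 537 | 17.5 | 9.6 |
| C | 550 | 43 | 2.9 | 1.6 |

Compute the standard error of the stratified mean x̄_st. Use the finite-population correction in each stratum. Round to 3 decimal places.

SE(x̄_st) ≈ 0.278

V̂(x̄_st) = Σ W_h² (1 − n_h/N_h) s_h²/n_h, with W_h = N_h/N and N = 3050:
  stratum A: (200/3050)²·(1 − 32/200)·2.7²/32 = 0.000822843
  stratum B: (2300/3050)²·(1 − 537/2300)·9.6²/537 = 0.0748081
  stratum C: (550/3050)²·(1 − 43/550)·1.6²/43 = 0.00178461
V̂(x̄_st) = 0.0774156
SE(x̄_st) = √0.0774156 = 0.278237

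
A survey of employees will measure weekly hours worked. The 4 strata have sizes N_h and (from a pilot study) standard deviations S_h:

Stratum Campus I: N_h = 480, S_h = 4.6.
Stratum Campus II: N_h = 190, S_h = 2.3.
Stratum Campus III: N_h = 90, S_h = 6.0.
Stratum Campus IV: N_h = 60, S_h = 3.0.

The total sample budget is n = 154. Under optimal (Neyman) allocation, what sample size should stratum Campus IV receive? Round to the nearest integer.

8

Neyman allocation: n_h = n · N_h S_h / Σ N_i S_i, with n = 154.
  stratum Campus I: N_h·S_h = 480·4.6 = 2208.00
  stratum Campus II: N_h·S_h = 190·2.3 = 437.00
  stratum Campus III: N_h·S_h = 90·6.0 = 540.00
  stratum Campus IV: N_h·S_h = 60·3.0 = 180.00
Σ N_h S_h = 3365.00
n for stratum Campus IV = 154·180.00/3365.00 = 8.238 → 8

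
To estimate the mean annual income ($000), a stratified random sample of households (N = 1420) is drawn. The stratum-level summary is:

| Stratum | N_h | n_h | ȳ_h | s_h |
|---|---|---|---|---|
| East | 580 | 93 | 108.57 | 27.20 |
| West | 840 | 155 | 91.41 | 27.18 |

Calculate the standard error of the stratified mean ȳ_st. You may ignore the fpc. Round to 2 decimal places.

SE(ȳ_st) ≈ 1.73

V̂(ȳ_st) = Σ W_h² s_h²/n_h, with W_h = N_h/N and N = 1420:
  stratum East: (580/1420)²·27.20²/93 = 1.32719
  stratum West: (840/1420)²·27.18²/155 = 1.66782
V̂(ȳ_st) = 2.99501
SE(ȳ_st) = √2.99501 = 1.73061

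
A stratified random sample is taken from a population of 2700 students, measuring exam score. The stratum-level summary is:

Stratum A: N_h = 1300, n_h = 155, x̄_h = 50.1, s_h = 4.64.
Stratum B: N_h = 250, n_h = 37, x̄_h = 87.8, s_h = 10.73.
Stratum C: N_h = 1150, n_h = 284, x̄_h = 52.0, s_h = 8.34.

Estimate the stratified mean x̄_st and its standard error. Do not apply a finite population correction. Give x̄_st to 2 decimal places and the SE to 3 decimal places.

x̄_st = Σ W_h x̄_h = (1300·50.1 + 250·87.8 + 1150·52.0)/2700 = 54.40000
V̂(x̄_st) = Σ W_h² s_h²/n_h, with W_h = N_h/N and N = 2700:
  stratum A: (1300/2700)²·4.64²/155 = 0.0322006
  stratum B: (250/2700)²·10.73²/37 = 0.0266778
  stratum C: (1150/2700)²·8.34²/284 = 0.0444306
V̂(x̄_st) = 0.103309
SE(x̄_st) = √0.103309 = 0.321417

x̄_st ≈ 54.40, SE ≈ 0.321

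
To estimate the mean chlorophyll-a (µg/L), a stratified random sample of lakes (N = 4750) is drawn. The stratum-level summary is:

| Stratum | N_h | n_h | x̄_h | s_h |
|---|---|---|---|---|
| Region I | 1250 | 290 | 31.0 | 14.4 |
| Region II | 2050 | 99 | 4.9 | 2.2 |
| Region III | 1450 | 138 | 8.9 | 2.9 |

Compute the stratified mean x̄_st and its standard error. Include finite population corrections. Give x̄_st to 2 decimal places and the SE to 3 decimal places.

x̄_st ≈ 12.99, SE ≈ 0.228

x̄_st = Σ W_h x̄_h = (1250·31.0 + 2050·4.9 + 1450·8.9)/4750 = 12.98947
V̂(x̄_st) = Σ W_h² (1 − n_h/N_h) s_h²/n_h, with W_h = N_h/N and N = 4750:
  stratum Region I: (1250/4750)²·(1 − 290/1250)·14.4²/290 = 0.0380295
  stratum Region II: (2050/4750)²·(1 − 99/2050)·2.2²/99 = 0.00866631
  stratum Region III: (1450/4750)²·(1 − 138/1450)·2.9²/138 = 0.00513844
V̂(x̄_st) = 0.0518343
SE(x̄_st) = √0.0518343 = 0.227671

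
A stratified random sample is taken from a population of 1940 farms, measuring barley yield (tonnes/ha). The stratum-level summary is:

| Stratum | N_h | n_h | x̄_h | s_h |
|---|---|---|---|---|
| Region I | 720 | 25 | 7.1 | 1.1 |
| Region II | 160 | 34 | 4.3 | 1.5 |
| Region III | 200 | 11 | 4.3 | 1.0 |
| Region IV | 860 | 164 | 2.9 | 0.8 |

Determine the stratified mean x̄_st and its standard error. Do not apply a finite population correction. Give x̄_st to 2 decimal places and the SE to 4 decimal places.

x̄_st ≈ 4.72, SE ≈ 0.0941

x̄_st = Σ W_h x̄_h = (720·7.1 + 160·4.3 + 200·4.3 + 860·2.9)/1940 = 4.71856
V̂(x̄_st) = Σ W_h² s_h²/n_h, with W_h = N_h/N and N = 1940:
  stratum Region I: (720/1940)²·1.1²/25 = 0.00666664
  stratum Region II: (160/1940)²·1.5²/34 = 0.000450132
  stratum Region III: (200/1940)²·1.0²/11 = 0.000966193
  stratum Region IV: (860/1940)²·0.8²/164 = 0.000766884
V̂(x̄_st) = 0.00884985
SE(x̄_st) = √0.00884985 = 0.0940736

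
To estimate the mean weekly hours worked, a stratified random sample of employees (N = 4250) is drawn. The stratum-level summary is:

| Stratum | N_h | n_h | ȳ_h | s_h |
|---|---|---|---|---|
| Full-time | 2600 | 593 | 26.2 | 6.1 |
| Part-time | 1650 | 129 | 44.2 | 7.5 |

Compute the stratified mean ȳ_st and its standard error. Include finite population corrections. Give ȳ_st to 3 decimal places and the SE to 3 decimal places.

ȳ_st ≈ 33.188, SE ≈ 0.281

ȳ_st = Σ W_h ȳ_h = (2600·26.2 + 1650·44.2)/4250 = 33.18824
V̂(ȳ_st) = Σ W_h² (1 − n_h/N_h) s_h²/n_h, with W_h = N_h/N and N = 4250:
  stratum Full-time: (2600/4250)²·(1 − 593/2600)·6.1²/593 = 0.0181279
  stratum Part-time: (1650/4250)²·(1 − 129/1650)·7.5²/129 = 0.0605854
V̂(ȳ_st) = 0.0787133
SE(ȳ_st) = √0.0787133 = 0.280559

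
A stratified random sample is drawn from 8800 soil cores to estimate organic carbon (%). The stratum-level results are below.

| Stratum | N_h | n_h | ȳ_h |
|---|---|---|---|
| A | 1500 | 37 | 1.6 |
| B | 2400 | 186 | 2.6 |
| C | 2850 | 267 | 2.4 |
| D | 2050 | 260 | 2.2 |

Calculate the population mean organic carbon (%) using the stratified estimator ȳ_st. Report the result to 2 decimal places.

ȳ_st ≈ 2.27

N = Σ N_h = 8800. Stratum weights W_h = N_h/N.
ȳ_st = (1500·1.6 + 2400·2.6 + 2850·2.4 + 2050·2.2) / 8800 = 2.2716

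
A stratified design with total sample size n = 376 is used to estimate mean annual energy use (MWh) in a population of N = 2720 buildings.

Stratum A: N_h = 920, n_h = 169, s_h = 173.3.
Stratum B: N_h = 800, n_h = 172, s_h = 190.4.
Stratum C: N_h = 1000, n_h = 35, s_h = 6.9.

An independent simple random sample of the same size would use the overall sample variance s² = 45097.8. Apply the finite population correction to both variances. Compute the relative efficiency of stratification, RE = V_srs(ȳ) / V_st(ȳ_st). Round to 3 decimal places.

V̂(ȳ_st) = Σ W_h² (1 − n_h/N_h) s_h²/n_h, with W_h = N_h/N and N = 2720:
  stratum A: (920/2720)²·(1 − 169/920)·173.3²/169 = 16.5959
  stratum B: (800/2720)²·(1 − 172/800)·190.4²/172 = 14.3126
  stratum C: (1000/2720)²·(1 − 35/1000)·6.9²/35 = 0.177427
V_st = 31.0859
V_srs = (1 − 376/2720)·45097.8/376 = 103.361
Relative efficiency = V_srs / V_st = 103.361/31.0859 = 3.3250

RE ≈ 3.325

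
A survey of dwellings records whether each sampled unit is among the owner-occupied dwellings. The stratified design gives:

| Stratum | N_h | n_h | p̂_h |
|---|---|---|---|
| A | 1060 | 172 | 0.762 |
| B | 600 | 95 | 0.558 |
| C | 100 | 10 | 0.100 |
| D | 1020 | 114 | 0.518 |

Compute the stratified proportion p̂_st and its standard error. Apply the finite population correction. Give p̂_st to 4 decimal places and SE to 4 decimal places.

N = 2780; stratum weights W_h = N_h/N.
p̂_st = Σ W_h p̂_h = (1060·0.762 + 600·0.558 + 100·0.100 + 1020·0.518)/2780 = 0.60463
V̂(p̂_st) = Σ W_h² (1 − n_h/N_h) p̂_h(1−p̂_h)/(n_h−1):
  stratum A: (1060/2780)²·(1 − 172/1060)·0.762·0.238/171 = 0.000129171
  stratum B: (600/2780)²·(1 − 95/600)·0.558·0.442/94 = 0.000102868
  stratum C: (100/2780)²·(1 − 10/100)·0.100·0.900/9 = 1.16454e-05
  stratum D: (1020/2780)²·(1 − 114/1020)·0.518·0.482/113 = 0.000264203
V̂(p̂_st) = 0.000507887; SE = √V̂ = 0.0225364

p̂_st ≈ 0.6046, SE ≈ 0.0225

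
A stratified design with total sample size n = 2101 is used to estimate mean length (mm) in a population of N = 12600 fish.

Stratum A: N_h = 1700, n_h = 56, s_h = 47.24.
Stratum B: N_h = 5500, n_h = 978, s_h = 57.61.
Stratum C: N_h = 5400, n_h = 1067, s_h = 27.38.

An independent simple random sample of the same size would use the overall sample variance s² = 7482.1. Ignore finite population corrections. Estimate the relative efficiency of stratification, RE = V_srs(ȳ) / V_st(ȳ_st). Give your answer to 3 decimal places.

V̂(ȳ_st) = Σ W_h² s_h²/n_h, with W_h = N_h/N and N = 12600:
  stratum A: (1700/12600)²·47.24²/56 = 0.725418
  stratum B: (5500/12600)²·57.61²/978 = 0.646608
  stratum C: (5400/12600)²·27.38²/1067 = 0.129047
V_st = 1.50107
V_srs = s²/n = 7482.1/2101 = 3.56121
Relative efficiency = V_srs / V_st = 3.56121/1.50107 = 2.3724

RE ≈ 2.372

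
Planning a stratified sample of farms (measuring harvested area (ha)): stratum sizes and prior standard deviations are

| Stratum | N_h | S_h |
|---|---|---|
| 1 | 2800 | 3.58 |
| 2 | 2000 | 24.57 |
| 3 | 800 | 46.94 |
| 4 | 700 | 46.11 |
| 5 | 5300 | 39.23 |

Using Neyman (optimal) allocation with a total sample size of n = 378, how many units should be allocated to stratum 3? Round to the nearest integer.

42

Neyman allocation: n_h = n · N_h S_h / Σ N_i S_i, with n = 378.
  stratum 1: N_h·S_h = 2800·3.58 = 10024.00
  stratum 2: N_h·S_h = 2000·24.57 = 49140.00
  stratum 3: N_h·S_h = 800·46.94 = 37552.00
  stratum 4: N_h·S_h = 700·46.11 = 32277.00
  stratum 5: N_h·S_h = 5300·39.23 = 207919.00
Σ N_h S_h = 336912.00
n for stratum 3 = 378·37552.00/336912.00 = 42.132 → 42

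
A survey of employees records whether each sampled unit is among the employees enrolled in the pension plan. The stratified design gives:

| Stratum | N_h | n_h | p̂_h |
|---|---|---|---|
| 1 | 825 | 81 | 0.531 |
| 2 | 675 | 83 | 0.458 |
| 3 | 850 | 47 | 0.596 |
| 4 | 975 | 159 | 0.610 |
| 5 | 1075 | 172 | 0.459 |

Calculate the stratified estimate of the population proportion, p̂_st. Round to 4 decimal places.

p̂_st ≈ 0.5323

N = 4400; stratum weights W_h = N_h/N.
p̂_st = Σ W_h p̂_h = (825·0.531 + 675·0.458 + 850·0.596 + 975·0.610 + 1075·0.459)/4400 = 0.53227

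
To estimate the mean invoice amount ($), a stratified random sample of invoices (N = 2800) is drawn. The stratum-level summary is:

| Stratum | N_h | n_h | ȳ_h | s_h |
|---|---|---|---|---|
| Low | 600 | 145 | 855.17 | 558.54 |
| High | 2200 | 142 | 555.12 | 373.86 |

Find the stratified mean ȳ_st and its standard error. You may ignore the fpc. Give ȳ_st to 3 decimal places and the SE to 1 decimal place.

ȳ_st ≈ 619.416, SE ≈ 26.6

ȳ_st = Σ W_h ȳ_h = (600·855.17 + 2200·555.12)/2800 = 619.41643
V̂(ȳ_st) = Σ W_h² s_h²/n_h, with W_h = N_h/N and N = 2800:
  stratum Low: (600/2800)²·558.54²/145 = 98.7932
  stratum High: (2200/2800)²·373.86²/142 = 607.658
V̂(ȳ_st) = 706.451
SE(ȳ_st) = √706.451 = 26.5791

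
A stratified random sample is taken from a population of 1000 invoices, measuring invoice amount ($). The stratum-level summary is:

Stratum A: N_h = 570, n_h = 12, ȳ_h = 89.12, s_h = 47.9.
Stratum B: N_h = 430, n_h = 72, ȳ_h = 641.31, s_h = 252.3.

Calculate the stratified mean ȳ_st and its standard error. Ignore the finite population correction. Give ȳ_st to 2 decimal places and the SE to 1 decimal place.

ȳ_st = Σ W_h ȳ_h = (570·89.12 + 430·641.31)/1000 = 326.56170
V̂(ȳ_st) = Σ W_h² s_h²/n_h, with W_h = N_h/N and N = 1000:
  stratum A: (570/1000)²·47.9²/12 = 62.1212
  stratum B: (430/1000)²·252.3²/72 = 163.47
V̂(ȳ_st) = 225.591
SE(ȳ_st) = √225.591 = 15.0197

ȳ_st ≈ 326.56, SE ≈ 15.0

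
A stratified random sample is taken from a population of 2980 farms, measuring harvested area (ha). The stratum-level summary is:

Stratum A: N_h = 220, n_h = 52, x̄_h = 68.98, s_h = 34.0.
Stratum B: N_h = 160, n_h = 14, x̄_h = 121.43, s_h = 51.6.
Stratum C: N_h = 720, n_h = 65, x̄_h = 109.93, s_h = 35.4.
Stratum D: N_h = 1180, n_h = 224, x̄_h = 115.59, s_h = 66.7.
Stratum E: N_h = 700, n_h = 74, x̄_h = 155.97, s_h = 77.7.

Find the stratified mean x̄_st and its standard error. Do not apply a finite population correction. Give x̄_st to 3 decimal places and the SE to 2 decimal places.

x̄_st ≈ 120.580, SE ≈ 3.07

x̄_st = Σ W_h x̄_h = (220·68.98 + 160·121.43 + 720·109.93 + 1180·115.59 + 700·155.97)/2980 = 120.58027
V̂(x̄_st) = Σ W_h² s_h²/n_h, with W_h = N_h/N and N = 2980:
  stratum A: (220/2980)²·34.0²/52 = 0.121162
  stratum B: (160/2980)²·51.6²/14 = 0.54825
  stratum C: (720/2980)²·35.4²/65 = 1.12545
  stratum D: (1180/2980)²·66.7²/224 = 3.11412
  stratum E: (700/2980)²·77.7²/74 = 4.50167
V̂(x̄_st) = 9.41065
SE(x̄_st) = √9.41065 = 3.06768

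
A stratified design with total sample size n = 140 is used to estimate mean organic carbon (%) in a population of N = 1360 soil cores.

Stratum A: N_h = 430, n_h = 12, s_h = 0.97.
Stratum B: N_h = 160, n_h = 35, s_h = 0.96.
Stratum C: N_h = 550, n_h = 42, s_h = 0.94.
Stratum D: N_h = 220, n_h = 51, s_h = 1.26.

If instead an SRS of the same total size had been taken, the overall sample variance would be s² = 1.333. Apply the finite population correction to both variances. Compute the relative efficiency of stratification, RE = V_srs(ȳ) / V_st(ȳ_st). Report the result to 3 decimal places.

V̂(ȳ_st) = Σ W_h² (1 − n_h/N_h) s_h²/n_h, with W_h = N_h/N and N = 1360:
  stratum A: (430/1360)²·(1 − 12/430)·0.97²/12 = 0.00761955
  stratum B: (160/1360)²·(1 − 35/160)·0.96²/35 = 0.000284726
  stratum C: (550/1360)²·(1 − 42/550)·0.94²/42 = 0.00317801
  stratum D: (220/1360)²·(1 − 51/220)·1.26²/51 = 0.000625752
V_st = 0.011708
V_srs = (1 − 140/1360)·1.333/140 = 0.00854128
Relative efficiency = V_srs / V_st = 0.00854128/0.011708 = 0.7295

RE ≈ 0.730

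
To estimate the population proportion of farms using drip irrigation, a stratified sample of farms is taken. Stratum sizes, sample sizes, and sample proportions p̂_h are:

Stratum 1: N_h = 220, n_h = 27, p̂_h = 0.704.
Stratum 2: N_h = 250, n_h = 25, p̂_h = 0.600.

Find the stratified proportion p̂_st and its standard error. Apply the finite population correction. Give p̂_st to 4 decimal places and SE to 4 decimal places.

p̂_st ≈ 0.6487, SE ≈ 0.0639

N = 470; stratum weights W_h = N_h/N.
p̂_st = Σ W_h p̂_h = (220·0.704 + 250·0.600)/470 = 0.64868
V̂(p̂_st) = Σ W_h² (1 − n_h/N_h) p̂_h(1−p̂_h)/(n_h−1):
  stratum 1: (220/470)²·(1 − 27/220)·0.704·0.296/26 = 0.00154055
  stratum 2: (250/470)²·(1 − 25/250)·0.600·0.400/24 = 0.0025464
V̂(p̂_st) = 0.00408695; SE = √V̂ = 0.0639293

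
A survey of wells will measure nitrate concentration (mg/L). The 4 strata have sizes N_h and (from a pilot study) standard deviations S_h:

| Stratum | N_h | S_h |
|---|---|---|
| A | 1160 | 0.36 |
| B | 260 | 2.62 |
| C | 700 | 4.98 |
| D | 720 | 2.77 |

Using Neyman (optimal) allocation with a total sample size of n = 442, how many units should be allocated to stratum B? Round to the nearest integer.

46

Neyman allocation: n_h = n · N_h S_h / Σ N_i S_i, with n = 442.
  stratum A: N_h·S_h = 1160·0.36 = 417.60
  stratum B: N_h·S_h = 260·2.62 = 681.20
  stratum C: N_h·S_h = 700·4.98 = 3486.00
  stratum D: N_h·S_h = 720·2.77 = 1994.40
Σ N_h S_h = 6579.20
n for stratum B = 442·681.20/6579.20 = 45.764 → 46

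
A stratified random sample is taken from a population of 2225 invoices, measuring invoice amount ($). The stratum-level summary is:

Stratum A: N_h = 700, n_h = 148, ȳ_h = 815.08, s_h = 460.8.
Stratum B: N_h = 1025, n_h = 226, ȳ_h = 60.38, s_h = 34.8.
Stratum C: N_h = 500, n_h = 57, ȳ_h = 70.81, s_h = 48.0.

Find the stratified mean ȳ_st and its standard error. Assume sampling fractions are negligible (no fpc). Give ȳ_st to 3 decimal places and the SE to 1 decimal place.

ȳ_st ≈ 300.158, SE ≈ 12.0

ȳ_st = Σ W_h ȳ_h = (700·815.08 + 1025·60.38 + 500·70.81)/2225 = 300.15753
V̂(ȳ_st) = Σ W_h² s_h²/n_h, with W_h = N_h/N and N = 2225:
  stratum A: (700/2225)²·460.8²/148 = 142.004
  stratum B: (1025/2225)²·34.8²/226 = 1.1372
  stratum C: (500/2225)²·48.0²/57 = 2.04121
V̂(ȳ_st) = 145.182
SE(ȳ_st) = √145.182 = 12.0491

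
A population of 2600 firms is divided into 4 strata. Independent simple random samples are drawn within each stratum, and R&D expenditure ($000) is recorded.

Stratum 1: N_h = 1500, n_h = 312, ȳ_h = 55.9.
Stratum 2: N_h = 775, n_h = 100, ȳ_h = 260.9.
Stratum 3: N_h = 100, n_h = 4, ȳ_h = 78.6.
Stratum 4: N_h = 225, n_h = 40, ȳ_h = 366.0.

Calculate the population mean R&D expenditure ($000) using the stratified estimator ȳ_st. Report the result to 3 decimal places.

ȳ_st ≈ 144.714

N = Σ N_h = 2600. Stratum weights W_h = N_h/N.
ȳ_st = (1500·55.9 + 775·260.9 + 100·78.6 + 225·366.0) / 2600 = 144.71442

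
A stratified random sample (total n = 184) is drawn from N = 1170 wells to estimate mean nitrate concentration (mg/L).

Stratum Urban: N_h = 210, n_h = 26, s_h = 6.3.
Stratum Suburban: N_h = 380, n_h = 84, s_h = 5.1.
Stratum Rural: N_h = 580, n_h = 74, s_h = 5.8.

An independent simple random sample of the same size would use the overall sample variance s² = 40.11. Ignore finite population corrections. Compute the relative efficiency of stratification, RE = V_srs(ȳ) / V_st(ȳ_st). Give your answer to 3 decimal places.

RE ≈ 1.126

V̂(ȳ_st) = Σ W_h² s_h²/n_h, with W_h = N_h/N and N = 1170:
  stratum Urban: (210/1170)²·6.3²/26 = 0.0491784
  stratum Suburban: (380/1170)²·5.1²/84 = 0.032663
  stratum Rural: (580/1170)²·5.8²/74 = 0.111714
V_st = 0.193556
V_srs = s²/n = 40.11/184 = 0.217989
Relative efficiency = V_srs / V_st = 0.217989/0.193556 = 1.1262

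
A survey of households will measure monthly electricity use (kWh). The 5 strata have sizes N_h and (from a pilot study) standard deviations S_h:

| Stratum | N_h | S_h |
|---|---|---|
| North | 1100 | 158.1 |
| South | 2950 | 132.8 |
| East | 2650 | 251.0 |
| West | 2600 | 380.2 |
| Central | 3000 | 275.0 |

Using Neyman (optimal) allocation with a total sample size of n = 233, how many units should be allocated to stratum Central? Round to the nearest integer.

Neyman allocation: n_h = n · N_h S_h / Σ N_i S_i, with n = 233.
  stratum North: N_h·S_h = 1100·158.1 = 173910.00
  stratum South: N_h·S_h = 2950·132.8 = 391760.00
  stratum East: N_h·S_h = 2650·251.0 = 665150.00
  stratum West: N_h·S_h = 2600·380.2 = 988520.00
  stratum Central: N_h·S_h = 3000·275.0 = 825000.00
Σ N_h S_h = 3044340.00
n for stratum Central = 233·825000.00/3044340.00 = 63.142 → 63

63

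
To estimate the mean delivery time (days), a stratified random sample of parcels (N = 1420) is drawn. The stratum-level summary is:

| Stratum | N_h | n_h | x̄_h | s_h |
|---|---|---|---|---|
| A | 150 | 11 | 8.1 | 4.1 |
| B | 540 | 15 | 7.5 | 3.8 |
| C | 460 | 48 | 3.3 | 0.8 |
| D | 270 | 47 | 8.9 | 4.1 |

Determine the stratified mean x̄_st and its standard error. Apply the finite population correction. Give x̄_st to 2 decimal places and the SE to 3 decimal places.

x̄_st ≈ 6.47, SE ≈ 0.404

x̄_st = Σ W_h x̄_h = (150·8.1 + 540·7.5 + 460·3.3 + 270·8.9)/1420 = 6.46901
V̂(x̄_st) = Σ W_h² (1 − n_h/N_h) s_h²/n_h, with W_h = N_h/N and N = 1420:
  stratum A: (150/1420)²·(1 − 11/150)·4.1²/11 = 0.0158017
  stratum B: (540/1420)²·(1 − 15/540)·3.8²/15 = 0.135348
  stratum C: (460/1420)²·(1 − 48/460)·0.8²/48 = 0.00125319
  stratum D: (270/1420)²·(1 − 47/270)·4.1²/47 = 0.0106798
V̂(x̄_st) = 0.163083
SE(x̄_st) = √0.163083 = 0.403835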